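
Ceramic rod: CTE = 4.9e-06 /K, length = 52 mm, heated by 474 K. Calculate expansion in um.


dL = 4.9e-06 * 52 * 474 * 1000 = 120.775 um

120.775


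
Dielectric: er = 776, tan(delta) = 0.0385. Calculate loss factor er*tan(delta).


Loss = 776 * 0.0385 = 29.876

29.876


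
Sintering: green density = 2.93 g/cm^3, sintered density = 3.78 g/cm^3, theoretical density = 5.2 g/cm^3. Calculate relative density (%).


Relative = 3.78 / 5.2 * 100 = 72.7%

72.7


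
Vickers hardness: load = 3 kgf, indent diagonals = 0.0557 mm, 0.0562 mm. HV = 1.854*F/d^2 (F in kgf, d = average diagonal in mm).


d_avg = (0.0557+0.0562)/2 = 0.05595 mm
HV = 1.854*3/0.05595^2 = 1777

1777


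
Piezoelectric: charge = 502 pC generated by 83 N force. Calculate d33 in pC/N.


d33 = 502 / 83 = 6.0 pC/N

6.0


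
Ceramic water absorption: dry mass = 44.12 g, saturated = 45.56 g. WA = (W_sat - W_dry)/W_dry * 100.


WA = (45.56 - 44.12) / 44.12 * 100 = 3.26%

3.26


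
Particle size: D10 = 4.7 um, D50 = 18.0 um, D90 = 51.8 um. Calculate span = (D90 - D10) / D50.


Span = (51.8 - 4.7) / 18.0 = 47.1 / 18.0 = 2.617

2.617


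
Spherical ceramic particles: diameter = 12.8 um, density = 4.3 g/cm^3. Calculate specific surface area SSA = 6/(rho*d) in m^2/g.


SSA = 6 / (4.3 * 12.8) = 0.109 m^2/g

0.109


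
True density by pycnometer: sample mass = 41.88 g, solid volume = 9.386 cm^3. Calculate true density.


TD = 41.88 / 9.386 = 4.462 g/cm^3

4.462


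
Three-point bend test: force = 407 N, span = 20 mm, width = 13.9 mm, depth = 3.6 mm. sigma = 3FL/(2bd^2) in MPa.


sigma = 3*407*20/(2*13.9*3.6^2) = 67.8 MPa

67.8


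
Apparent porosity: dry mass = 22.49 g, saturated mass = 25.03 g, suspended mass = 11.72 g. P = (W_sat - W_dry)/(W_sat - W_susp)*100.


P = (25.03 - 22.49) / (25.03 - 11.72) * 100 = 2.54 / 13.31 * 100 = 19.1%

19.1


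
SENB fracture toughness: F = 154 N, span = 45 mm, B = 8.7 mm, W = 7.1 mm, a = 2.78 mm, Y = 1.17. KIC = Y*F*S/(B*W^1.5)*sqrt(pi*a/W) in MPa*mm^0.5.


KIC = 1.17*154*45/(8.7*7.1^1.5)*sqrt(pi*2.78/7.1) = 54.64

54.64


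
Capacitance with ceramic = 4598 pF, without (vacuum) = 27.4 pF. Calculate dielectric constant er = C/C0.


er = 4598 / 27.4 = 167.81

167.81


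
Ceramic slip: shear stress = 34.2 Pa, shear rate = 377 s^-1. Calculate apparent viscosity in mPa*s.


eta = tau/gamma * 1000 = 34.2/377 * 1000 = 90.7 mPa*s

90.7


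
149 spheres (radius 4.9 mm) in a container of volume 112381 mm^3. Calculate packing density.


V_sphere = 4/3*pi*4.9^3 = 492.807 mm^3
Total V = 149*492.807 = 73428.243 mm^3
PD = 73428.243 / 112381 = 0.653

0.653


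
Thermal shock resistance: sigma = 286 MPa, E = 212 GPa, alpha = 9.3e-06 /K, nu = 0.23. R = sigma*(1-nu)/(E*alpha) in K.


R = 286*(1-0.23)/(212*1000*9.3e-06) = 112 K

112


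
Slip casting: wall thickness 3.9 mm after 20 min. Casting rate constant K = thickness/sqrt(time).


K = 3.9 / sqrt(20) = 3.9 / 4.4721 = 0.872 mm/min^0.5

0.872


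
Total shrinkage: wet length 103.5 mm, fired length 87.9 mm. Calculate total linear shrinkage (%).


TS = (103.5 - 87.9) / 103.5 * 100 = 15.07%

15.07


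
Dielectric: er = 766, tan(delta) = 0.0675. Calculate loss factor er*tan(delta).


Loss = 766 * 0.0675 = 51.705

51.705


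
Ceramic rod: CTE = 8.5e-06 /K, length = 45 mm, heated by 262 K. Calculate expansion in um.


dL = 8.5e-06 * 45 * 262 * 1000 = 100.215 um

100.215


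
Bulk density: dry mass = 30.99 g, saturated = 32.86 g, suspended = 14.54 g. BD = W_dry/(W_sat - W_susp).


BD = 30.99 / (32.86 - 14.54) = 30.99 / 18.32 = 1.692 g/cm^3

1.692


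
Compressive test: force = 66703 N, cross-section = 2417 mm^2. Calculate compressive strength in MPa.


CS = 66703 / 2417 = 27.6 MPa

27.6


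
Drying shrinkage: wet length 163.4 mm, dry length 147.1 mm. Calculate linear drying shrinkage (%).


DS = (163.4 - 147.1) / 163.4 * 100 = 9.98%

9.98


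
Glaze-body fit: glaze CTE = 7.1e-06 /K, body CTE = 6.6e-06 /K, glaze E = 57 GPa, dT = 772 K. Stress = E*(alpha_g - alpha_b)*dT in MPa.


Stress = 57*1000*(7.1e-06 - 6.6e-06)*772 = 22.0 MPa

22.0


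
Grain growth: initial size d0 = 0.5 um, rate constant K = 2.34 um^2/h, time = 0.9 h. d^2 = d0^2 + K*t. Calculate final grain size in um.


d^2 = 0.5^2 + 2.34*0.9 = 2.356
d = sqrt(2.356) = 1.53 um

1.53


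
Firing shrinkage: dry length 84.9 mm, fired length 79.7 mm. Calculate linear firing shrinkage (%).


FS = (84.9 - 79.7) / 84.9 * 100 = 6.12%

6.12


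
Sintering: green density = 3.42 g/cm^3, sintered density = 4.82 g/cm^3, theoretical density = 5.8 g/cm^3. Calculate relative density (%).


Relative = 4.82 / 5.8 * 100 = 83.1%

83.1


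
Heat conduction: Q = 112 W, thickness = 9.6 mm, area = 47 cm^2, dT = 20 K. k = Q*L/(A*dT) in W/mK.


k = 112*9.6/1000/(47/10000*20) = 11.44 W/mK

11.44


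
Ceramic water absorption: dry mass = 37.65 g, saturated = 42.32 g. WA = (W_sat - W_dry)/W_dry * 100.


WA = (42.32 - 37.65) / 37.65 * 100 = 12.4%

12.4


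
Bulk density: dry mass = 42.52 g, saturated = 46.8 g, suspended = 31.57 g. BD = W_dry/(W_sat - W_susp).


BD = 42.52 / (46.8 - 31.57) = 42.52 / 15.23 = 2.792 g/cm^3

2.792


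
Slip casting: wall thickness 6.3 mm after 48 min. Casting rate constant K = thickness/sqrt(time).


K = 6.3 / sqrt(48) = 6.3 / 6.9282 = 0.909 mm/min^0.5

0.909


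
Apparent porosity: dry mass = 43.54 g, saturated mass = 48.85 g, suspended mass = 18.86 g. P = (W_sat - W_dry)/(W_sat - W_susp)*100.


P = (48.85 - 43.54) / (48.85 - 18.86) * 100 = 5.31 / 29.99 * 100 = 17.7%

17.7


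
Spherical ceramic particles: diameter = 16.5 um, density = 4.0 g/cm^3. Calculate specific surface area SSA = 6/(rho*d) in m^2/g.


SSA = 6 / (4.0 * 16.5) = 0.091 m^2/g

0.091


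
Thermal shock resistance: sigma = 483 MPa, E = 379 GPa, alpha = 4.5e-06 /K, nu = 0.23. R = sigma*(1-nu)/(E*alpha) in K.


R = 483*(1-0.23)/(379*1000*4.5e-06) = 218 K

218


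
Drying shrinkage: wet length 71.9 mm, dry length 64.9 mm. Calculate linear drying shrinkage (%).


DS = (71.9 - 64.9) / 71.9 * 100 = 9.74%

9.74


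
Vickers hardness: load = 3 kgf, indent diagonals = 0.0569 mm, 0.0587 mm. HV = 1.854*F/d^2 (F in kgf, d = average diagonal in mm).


d_avg = (0.0569+0.0587)/2 = 0.0578 mm
HV = 1.854*3/0.0578^2 = 1665

1665


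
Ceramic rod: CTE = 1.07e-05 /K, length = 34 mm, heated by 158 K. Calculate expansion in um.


dL = 1.07e-05 * 34 * 158 * 1000 = 57.48 um

57.48


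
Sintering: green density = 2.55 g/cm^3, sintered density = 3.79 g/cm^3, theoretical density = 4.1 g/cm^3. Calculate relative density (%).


Relative = 3.79 / 4.1 * 100 = 92.4%

92.4


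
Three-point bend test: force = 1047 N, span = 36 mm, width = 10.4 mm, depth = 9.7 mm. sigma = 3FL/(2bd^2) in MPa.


sigma = 3*1047*36/(2*10.4*9.7^2) = 57.8 MPa

57.8


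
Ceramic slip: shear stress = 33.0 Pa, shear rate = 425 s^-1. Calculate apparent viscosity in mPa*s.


eta = tau/gamma * 1000 = 33.0/425 * 1000 = 77.6 mPa*s

77.6


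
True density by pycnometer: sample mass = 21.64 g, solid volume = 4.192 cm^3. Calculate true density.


TD = 21.64 / 4.192 = 5.162 g/cm^3

5.162


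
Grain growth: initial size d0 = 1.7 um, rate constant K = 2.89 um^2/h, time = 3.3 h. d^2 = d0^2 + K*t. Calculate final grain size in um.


d^2 = 1.7^2 + 2.89*3.3 = 12.427
d = sqrt(12.427) = 3.53 um

3.53


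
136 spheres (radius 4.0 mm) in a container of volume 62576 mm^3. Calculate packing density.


V_sphere = 4/3*pi*4.0^3 = 268.0826 mm^3
Total V = 136*268.0826 = 36459.2336 mm^3
PD = 36459.2336 / 62576 = 0.583

0.583


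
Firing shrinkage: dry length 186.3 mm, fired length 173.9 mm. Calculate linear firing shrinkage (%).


FS = (186.3 - 173.9) / 186.3 * 100 = 6.66%

6.66


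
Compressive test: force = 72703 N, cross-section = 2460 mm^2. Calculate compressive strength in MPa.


CS = 72703 / 2460 = 29.6 MPa

29.6


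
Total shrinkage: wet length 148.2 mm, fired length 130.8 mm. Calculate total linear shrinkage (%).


TS = (148.2 - 130.8) / 148.2 * 100 = 11.74%

11.74


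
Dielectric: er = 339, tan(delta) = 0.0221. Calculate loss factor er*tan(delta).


Loss = 339 * 0.0221 = 7.492

7.492


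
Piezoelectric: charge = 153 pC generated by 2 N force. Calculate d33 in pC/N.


d33 = 153 / 2 = 76.5 pC/N

76.5


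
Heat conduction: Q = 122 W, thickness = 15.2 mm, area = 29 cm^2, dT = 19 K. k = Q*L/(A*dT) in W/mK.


k = 122*15.2/1000/(29/10000*19) = 33.66 W/mK

33.66


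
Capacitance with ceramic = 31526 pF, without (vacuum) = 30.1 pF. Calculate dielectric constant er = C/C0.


er = 31526 / 30.1 = 1047.38

1047.38


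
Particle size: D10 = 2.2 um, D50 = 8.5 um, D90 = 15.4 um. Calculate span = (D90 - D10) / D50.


Span = (15.4 - 2.2) / 8.5 = 13.2 / 8.5 = 1.553

1.553


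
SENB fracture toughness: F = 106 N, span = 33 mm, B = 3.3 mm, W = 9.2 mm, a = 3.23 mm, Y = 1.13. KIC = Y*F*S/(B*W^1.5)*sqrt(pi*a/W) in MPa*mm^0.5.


KIC = 1.13*106*33/(3.3*9.2^1.5)*sqrt(pi*3.23/9.2) = 45.08

45.08


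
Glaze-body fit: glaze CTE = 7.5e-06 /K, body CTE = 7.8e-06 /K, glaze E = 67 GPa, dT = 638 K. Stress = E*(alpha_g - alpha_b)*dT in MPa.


Stress = 67*1000*(7.5e-06 - 7.8e-06)*638 = -12.8 MPa

-12.8


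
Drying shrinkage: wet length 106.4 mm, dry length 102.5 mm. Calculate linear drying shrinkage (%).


DS = (106.4 - 102.5) / 106.4 * 100 = 3.67%

3.67


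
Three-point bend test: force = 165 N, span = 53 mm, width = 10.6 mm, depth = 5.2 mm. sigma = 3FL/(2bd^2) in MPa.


sigma = 3*165*53/(2*10.6*5.2^2) = 45.8 MPa

45.8


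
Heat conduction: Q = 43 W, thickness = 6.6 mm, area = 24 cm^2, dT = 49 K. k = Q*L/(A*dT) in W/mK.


k = 43*6.6/1000/(24/10000*49) = 2.41 W/mK

2.41


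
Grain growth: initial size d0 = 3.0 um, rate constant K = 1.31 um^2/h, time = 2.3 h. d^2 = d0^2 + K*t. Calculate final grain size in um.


d^2 = 3.0^2 + 1.31*2.3 = 12.013
d = sqrt(12.013) = 3.47 um

3.47


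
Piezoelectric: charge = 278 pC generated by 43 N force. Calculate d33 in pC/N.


d33 = 278 / 43 = 6.5 pC/N

6.5


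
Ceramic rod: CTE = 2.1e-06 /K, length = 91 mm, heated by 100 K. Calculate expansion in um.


dL = 2.1e-06 * 91 * 100 * 1000 = 19.11 um

19.11


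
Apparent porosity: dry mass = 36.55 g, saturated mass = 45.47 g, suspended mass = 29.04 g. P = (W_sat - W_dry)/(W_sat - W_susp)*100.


P = (45.47 - 36.55) / (45.47 - 29.04) * 100 = 8.92 / 16.43 * 100 = 54.3%

54.3


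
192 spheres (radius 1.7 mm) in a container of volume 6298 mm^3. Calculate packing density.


V_sphere = 4/3*pi*1.7^3 = 20.5795 mm^3
Total V = 192*20.5795 = 3951.264 mm^3
PD = 3951.264 / 6298 = 0.627

0.627


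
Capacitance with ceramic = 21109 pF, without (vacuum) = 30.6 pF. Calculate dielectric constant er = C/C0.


er = 21109 / 30.6 = 689.84

689.84


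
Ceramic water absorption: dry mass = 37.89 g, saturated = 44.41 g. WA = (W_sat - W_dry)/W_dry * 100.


WA = (44.41 - 37.89) / 37.89 * 100 = 17.21%

17.21


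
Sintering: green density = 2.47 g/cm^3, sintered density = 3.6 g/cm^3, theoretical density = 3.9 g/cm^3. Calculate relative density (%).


Relative = 3.6 / 3.9 * 100 = 92.3%

92.3


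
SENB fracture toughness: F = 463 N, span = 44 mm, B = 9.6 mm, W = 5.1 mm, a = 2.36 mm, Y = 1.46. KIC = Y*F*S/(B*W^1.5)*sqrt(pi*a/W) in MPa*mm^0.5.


KIC = 1.46*463*44/(9.6*5.1^1.5)*sqrt(pi*2.36/5.1) = 324.34

324.34


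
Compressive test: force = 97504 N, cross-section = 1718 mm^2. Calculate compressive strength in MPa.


CS = 97504 / 1718 = 56.8 MPa

56.8


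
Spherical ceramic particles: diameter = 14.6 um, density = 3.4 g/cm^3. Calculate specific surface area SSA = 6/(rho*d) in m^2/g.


SSA = 6 / (3.4 * 14.6) = 0.121 m^2/g

0.121


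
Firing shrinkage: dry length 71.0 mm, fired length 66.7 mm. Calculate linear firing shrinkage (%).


FS = (71.0 - 66.7) / 71.0 * 100 = 6.06%

6.06


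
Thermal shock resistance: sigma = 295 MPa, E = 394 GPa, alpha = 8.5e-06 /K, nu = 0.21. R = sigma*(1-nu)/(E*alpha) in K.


R = 295*(1-0.21)/(394*1000*8.5e-06) = 70 K

70


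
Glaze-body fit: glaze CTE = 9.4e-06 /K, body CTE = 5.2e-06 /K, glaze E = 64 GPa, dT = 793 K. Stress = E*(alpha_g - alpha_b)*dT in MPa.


Stress = 64*1000*(9.4e-06 - 5.2e-06)*793 = 213.2 MPa

213.2


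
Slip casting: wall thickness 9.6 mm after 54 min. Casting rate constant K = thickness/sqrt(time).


K = 9.6 / sqrt(54) = 9.6 / 7.3485 = 1.306 mm/min^0.5

1.306


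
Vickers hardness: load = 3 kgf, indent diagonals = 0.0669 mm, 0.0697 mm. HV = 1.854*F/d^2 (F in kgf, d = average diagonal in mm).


d_avg = (0.0669+0.0697)/2 = 0.0683 mm
HV = 1.854*3/0.0683^2 = 1192

1192


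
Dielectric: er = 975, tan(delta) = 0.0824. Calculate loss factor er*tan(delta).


Loss = 975 * 0.0824 = 80.34

80.34


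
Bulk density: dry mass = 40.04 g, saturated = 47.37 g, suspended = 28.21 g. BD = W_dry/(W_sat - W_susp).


BD = 40.04 / (47.37 - 28.21) = 40.04 / 19.16 = 2.09 g/cm^3

2.09


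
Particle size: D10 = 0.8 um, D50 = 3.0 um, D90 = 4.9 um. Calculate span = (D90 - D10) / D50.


Span = (4.9 - 0.8) / 3.0 = 4.1 / 3.0 = 1.367

1.367


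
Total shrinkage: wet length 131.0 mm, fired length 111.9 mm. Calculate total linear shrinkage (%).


TS = (131.0 - 111.9) / 131.0 * 100 = 14.58%

14.58


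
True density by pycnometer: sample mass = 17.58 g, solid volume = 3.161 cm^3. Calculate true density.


TD = 17.58 / 3.161 = 5.562 g/cm^3

5.562


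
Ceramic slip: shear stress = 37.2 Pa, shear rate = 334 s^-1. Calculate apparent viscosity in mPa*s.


eta = tau/gamma * 1000 = 37.2/334 * 1000 = 111.4 mPa*s

111.4


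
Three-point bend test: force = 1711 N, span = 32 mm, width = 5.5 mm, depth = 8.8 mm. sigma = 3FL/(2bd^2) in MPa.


sigma = 3*1711*32/(2*5.5*8.8^2) = 192.8 MPa

192.8


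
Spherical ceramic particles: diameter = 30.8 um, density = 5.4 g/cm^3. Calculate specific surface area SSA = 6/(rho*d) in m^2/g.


SSA = 6 / (5.4 * 30.8) = 0.036 m^2/g

0.036


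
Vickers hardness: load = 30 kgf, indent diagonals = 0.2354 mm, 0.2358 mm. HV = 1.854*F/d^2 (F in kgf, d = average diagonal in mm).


d_avg = (0.2354+0.2358)/2 = 0.2356 mm
HV = 1.854*30/0.2356^2 = 1002

1002


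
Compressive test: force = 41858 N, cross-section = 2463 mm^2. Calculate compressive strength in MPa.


CS = 41858 / 2463 = 17.0 MPa

17.0


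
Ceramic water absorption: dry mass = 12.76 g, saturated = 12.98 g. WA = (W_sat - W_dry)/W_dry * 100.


WA = (12.98 - 12.76) / 12.76 * 100 = 1.72%

1.72


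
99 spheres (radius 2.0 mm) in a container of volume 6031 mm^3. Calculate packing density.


V_sphere = 4/3*pi*2.0^3 = 33.5103 mm^3
Total V = 99*33.5103 = 3317.5197 mm^3
PD = 3317.5197 / 6031 = 0.55

0.55


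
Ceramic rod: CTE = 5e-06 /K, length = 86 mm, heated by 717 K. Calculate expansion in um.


dL = 5e-06 * 86 * 717 * 1000 = 308.31 um

308.31


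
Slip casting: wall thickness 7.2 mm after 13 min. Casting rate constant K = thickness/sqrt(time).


K = 7.2 / sqrt(13) = 7.2 / 3.6056 = 1.997 mm/min^0.5

1.997


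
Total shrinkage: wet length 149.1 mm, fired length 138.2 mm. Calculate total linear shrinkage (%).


TS = (149.1 - 138.2) / 149.1 * 100 = 7.31%

7.31


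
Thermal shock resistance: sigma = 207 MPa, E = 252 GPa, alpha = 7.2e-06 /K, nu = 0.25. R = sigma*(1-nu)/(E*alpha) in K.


R = 207*(1-0.25)/(252*1000*7.2e-06) = 86 K

86


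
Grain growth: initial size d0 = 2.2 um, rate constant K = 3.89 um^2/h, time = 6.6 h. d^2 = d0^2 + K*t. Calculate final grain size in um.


d^2 = 2.2^2 + 3.89*6.6 = 30.514
d = sqrt(30.514) = 5.52 um

5.52


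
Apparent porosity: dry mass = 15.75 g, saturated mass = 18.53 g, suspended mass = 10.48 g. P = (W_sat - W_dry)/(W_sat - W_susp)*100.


P = (18.53 - 15.75) / (18.53 - 10.48) * 100 = 2.78 / 8.05 * 100 = 34.5%

34.5


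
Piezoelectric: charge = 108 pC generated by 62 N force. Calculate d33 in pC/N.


d33 = 108 / 62 = 1.7 pC/N

1.7


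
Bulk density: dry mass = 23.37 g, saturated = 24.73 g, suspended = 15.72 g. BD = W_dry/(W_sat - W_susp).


BD = 23.37 / (24.73 - 15.72) = 23.37 / 9.01 = 2.594 g/cm^3

2.594


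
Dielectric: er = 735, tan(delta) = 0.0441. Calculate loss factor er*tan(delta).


Loss = 735 * 0.0441 = 32.414

32.414


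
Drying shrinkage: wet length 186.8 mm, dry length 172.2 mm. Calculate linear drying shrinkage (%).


DS = (186.8 - 172.2) / 186.8 * 100 = 7.82%

7.82


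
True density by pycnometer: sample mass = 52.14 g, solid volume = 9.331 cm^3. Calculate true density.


TD = 52.14 / 9.331 = 5.588 g/cm^3

5.588


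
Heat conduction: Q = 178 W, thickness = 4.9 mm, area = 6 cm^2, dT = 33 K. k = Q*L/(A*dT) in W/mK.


k = 178*4.9/1000/(6/10000*33) = 44.05 W/mK

44.05


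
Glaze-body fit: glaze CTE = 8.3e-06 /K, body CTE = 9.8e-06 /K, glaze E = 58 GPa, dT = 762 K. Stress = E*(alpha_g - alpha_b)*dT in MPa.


Stress = 58*1000*(8.3e-06 - 9.8e-06)*762 = -66.3 MPa

-66.3


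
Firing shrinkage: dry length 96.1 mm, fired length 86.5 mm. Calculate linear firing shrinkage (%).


FS = (96.1 - 86.5) / 96.1 * 100 = 9.99%

9.99


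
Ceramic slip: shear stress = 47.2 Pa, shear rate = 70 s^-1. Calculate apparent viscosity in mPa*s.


eta = tau/gamma * 1000 = 47.2/70 * 1000 = 674.3 mPa*s

674.3


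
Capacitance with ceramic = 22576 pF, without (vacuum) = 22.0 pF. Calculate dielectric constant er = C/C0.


er = 22576 / 22.0 = 1026.18

1026.18


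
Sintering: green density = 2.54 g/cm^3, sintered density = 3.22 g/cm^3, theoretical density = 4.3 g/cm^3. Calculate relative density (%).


Relative = 3.22 / 4.3 * 100 = 74.9%

74.9


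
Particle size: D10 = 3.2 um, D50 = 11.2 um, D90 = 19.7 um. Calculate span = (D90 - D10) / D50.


Span = (19.7 - 3.2) / 11.2 = 16.5 / 11.2 = 1.473

1.473


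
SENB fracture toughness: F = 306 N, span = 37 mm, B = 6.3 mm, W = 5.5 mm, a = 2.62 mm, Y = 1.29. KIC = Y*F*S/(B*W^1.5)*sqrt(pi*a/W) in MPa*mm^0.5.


KIC = 1.29*306*37/(6.3*5.5^1.5)*sqrt(pi*2.62/5.5) = 219.87

219.87


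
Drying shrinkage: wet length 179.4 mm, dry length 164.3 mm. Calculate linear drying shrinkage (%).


DS = (179.4 - 164.3) / 179.4 * 100 = 8.42%

8.42


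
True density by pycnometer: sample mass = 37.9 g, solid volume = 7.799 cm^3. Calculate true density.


TD = 37.9 / 7.799 = 4.86 g/cm^3

4.86


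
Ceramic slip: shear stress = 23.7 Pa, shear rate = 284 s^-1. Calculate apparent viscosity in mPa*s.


eta = tau/gamma * 1000 = 23.7/284 * 1000 = 83.5 mPa*s

83.5


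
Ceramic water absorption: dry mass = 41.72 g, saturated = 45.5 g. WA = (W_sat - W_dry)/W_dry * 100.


WA = (45.5 - 41.72) / 41.72 * 100 = 9.06%

9.06


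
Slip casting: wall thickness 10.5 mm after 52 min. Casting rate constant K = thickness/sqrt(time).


K = 10.5 / sqrt(52) = 10.5 / 7.2111 = 1.456 mm/min^0.5

1.456


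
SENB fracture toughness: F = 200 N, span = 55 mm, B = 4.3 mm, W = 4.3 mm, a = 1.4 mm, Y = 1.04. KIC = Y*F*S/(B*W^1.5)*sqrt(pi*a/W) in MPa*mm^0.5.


KIC = 1.04*200*55/(4.3*4.3^1.5)*sqrt(pi*1.4/4.3) = 301.76

301.76


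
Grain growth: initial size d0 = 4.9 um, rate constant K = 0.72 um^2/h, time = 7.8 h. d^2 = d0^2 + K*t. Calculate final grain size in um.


d^2 = 4.9^2 + 0.72*7.8 = 29.626
d = sqrt(29.626) = 5.44 um

5.44


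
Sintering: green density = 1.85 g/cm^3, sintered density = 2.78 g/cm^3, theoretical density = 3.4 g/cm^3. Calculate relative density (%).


Relative = 2.78 / 3.4 * 100 = 81.8%

81.8


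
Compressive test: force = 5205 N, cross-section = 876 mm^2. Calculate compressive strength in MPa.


CS = 5205 / 876 = 5.9 MPa

5.9


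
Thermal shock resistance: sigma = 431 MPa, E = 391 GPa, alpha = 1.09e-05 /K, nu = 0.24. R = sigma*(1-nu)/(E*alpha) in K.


R = 431*(1-0.24)/(391*1000*1.09e-05) = 77 K

77


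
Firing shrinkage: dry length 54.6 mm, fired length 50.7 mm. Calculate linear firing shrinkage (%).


FS = (54.6 - 50.7) / 54.6 * 100 = 7.14%

7.14


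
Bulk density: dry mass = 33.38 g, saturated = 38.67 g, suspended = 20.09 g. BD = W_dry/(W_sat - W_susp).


BD = 33.38 / (38.67 - 20.09) = 33.38 / 18.58 = 1.797 g/cm^3

1.797


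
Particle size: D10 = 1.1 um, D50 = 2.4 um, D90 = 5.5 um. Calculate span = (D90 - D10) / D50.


Span = (5.5 - 1.1) / 2.4 = 4.4 / 2.4 = 1.833

1.833


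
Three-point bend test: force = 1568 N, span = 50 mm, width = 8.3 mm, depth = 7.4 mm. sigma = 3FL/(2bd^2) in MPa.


sigma = 3*1568*50/(2*8.3*7.4^2) = 258.7 MPa

258.7


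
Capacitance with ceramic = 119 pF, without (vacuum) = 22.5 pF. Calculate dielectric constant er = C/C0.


er = 119 / 22.5 = 5.29

5.29


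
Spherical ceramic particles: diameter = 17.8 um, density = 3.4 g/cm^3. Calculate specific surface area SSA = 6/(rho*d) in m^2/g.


SSA = 6 / (3.4 * 17.8) = 0.099 m^2/g

0.099


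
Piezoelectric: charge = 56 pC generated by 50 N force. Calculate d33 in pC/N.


d33 = 56 / 50 = 1.1 pC/N

1.1


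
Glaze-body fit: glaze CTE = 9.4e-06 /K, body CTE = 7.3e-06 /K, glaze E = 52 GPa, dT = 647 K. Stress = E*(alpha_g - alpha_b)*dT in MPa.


Stress = 52*1000*(9.4e-06 - 7.3e-06)*647 = 70.7 MPa

70.7


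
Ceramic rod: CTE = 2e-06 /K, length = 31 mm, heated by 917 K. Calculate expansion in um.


dL = 2e-06 * 31 * 917 * 1000 = 56.854 um

56.854


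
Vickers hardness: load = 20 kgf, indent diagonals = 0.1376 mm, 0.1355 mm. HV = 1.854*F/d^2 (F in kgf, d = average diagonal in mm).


d_avg = (0.1376+0.1355)/2 = 0.13655 mm
HV = 1.854*20/0.13655^2 = 1989

1989


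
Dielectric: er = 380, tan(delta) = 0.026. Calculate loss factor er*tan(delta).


Loss = 380 * 0.026 = 9.88

9.88


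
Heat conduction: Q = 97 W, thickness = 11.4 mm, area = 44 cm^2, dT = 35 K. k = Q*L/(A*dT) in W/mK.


k = 97*11.4/1000/(44/10000*35) = 7.18 W/mK

7.18


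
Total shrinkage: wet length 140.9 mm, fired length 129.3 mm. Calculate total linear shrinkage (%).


TS = (140.9 - 129.3) / 140.9 * 100 = 8.23%

8.23


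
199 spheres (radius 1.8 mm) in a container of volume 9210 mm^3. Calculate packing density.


V_sphere = 4/3*pi*1.8^3 = 24.429 mm^3
Total V = 199*24.429 = 4861.371 mm^3
PD = 4861.371 / 9210 = 0.528

0.528


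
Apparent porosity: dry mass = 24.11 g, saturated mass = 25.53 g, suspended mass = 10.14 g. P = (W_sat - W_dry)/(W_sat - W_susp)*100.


P = (25.53 - 24.11) / (25.53 - 10.14) * 100 = 1.42 / 15.39 * 100 = 9.2%

9.2


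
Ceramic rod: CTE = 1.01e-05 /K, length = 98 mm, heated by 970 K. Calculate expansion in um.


dL = 1.01e-05 * 98 * 970 * 1000 = 960.106 um

960.106


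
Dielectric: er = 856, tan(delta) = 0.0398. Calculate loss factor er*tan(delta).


Loss = 856 * 0.0398 = 34.069

34.069


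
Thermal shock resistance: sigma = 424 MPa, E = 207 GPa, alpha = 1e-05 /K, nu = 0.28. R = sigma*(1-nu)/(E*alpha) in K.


R = 424*(1-0.28)/(207*1000*1e-05) = 147 K

147


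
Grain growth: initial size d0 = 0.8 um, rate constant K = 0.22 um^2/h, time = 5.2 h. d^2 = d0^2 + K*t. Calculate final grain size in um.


d^2 = 0.8^2 + 0.22*5.2 = 1.784
d = sqrt(1.784) = 1.34 um

1.34


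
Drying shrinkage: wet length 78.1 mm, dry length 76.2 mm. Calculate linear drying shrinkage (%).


DS = (78.1 - 76.2) / 78.1 * 100 = 2.43%

2.43


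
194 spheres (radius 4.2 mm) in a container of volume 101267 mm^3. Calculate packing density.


V_sphere = 4/3*pi*4.2^3 = 310.3391 mm^3
Total V = 194*310.3391 = 60205.7854 mm^3
PD = 60205.7854 / 101267 = 0.595

0.595


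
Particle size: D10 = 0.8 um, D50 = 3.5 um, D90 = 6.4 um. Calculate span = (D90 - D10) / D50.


Span = (6.4 - 0.8) / 3.5 = 5.6 / 3.5 = 1.6

1.6


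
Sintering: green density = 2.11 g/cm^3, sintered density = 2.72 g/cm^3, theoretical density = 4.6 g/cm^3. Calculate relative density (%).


Relative = 2.72 / 4.6 * 100 = 59.1%

59.1


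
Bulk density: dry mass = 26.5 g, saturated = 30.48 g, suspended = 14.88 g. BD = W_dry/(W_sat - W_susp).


BD = 26.5 / (30.48 - 14.88) = 26.5 / 15.6 = 1.699 g/cm^3

1.699


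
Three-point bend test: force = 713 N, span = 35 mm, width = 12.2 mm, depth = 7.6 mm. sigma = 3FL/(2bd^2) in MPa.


sigma = 3*713*35/(2*12.2*7.6^2) = 53.1 MPa

53.1


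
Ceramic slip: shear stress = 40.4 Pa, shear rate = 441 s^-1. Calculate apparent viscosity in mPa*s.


eta = tau/gamma * 1000 = 40.4/441 * 1000 = 91.6 mPa*s

91.6


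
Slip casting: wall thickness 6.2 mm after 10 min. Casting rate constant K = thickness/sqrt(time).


K = 6.2 / sqrt(10) = 6.2 / 3.1623 = 1.961 mm/min^0.5

1.961


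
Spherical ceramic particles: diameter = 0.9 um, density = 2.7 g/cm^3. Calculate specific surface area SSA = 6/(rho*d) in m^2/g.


SSA = 6 / (2.7 * 0.9) = 2.469 m^2/g

2.469


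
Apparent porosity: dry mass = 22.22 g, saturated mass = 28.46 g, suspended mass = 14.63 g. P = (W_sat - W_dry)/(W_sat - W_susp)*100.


P = (28.46 - 22.22) / (28.46 - 14.63) * 100 = 6.24 / 13.83 * 100 = 45.1%

45.1


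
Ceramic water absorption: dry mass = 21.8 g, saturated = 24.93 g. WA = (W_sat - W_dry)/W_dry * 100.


WA = (24.93 - 21.8) / 21.8 * 100 = 14.36%

14.36


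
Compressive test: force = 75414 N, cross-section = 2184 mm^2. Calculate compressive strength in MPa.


CS = 75414 / 2184 = 34.5 MPa

34.5


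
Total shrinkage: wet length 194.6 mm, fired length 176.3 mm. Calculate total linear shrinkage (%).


TS = (194.6 - 176.3) / 194.6 * 100 = 9.4%

9.4


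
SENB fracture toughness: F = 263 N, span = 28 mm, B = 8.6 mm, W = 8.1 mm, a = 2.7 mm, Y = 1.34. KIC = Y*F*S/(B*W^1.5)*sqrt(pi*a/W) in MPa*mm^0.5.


KIC = 1.34*263*28/(8.6*8.1^1.5)*sqrt(pi*2.7/8.1) = 50.93

50.93


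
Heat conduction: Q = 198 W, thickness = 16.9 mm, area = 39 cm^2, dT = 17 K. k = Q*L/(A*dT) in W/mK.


k = 198*16.9/1000/(39/10000*17) = 50.47 W/mK

50.47


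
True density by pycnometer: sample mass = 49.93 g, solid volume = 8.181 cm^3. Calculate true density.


TD = 49.93 / 8.181 = 6.103 g/cm^3

6.103


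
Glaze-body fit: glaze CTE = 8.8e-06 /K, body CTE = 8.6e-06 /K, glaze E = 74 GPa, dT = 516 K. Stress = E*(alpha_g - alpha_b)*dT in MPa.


Stress = 74*1000*(8.8e-06 - 8.6e-06)*516 = 7.6 MPa

7.6


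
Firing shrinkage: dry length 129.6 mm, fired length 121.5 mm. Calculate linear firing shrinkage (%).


FS = (129.6 - 121.5) / 129.6 * 100 = 6.25%

6.25


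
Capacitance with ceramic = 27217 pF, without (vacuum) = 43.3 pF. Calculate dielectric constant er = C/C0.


er = 27217 / 43.3 = 628.57

628.57


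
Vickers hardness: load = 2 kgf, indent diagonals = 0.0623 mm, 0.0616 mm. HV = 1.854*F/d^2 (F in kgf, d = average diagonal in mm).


d_avg = (0.0623+0.0616)/2 = 0.06195 mm
HV = 1.854*2/0.06195^2 = 966

966


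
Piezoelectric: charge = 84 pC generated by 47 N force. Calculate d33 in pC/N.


d33 = 84 / 47 = 1.8 pC/N

1.8


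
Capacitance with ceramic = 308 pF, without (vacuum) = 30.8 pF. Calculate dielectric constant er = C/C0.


er = 308 / 30.8 = 10.0

10.0


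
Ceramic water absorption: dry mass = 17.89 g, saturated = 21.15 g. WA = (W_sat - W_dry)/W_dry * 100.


WA = (21.15 - 17.89) / 17.89 * 100 = 18.22%

18.22


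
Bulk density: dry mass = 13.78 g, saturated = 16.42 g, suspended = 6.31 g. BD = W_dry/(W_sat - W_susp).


BD = 13.78 / (16.42 - 6.31) = 13.78 / 10.11 = 1.363 g/cm^3

1.363


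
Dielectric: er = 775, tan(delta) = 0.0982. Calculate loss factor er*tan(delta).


Loss = 775 * 0.0982 = 76.105

76.105


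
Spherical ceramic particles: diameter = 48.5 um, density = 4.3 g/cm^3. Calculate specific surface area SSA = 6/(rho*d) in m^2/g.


SSA = 6 / (4.3 * 48.5) = 0.029 m^2/g

0.029


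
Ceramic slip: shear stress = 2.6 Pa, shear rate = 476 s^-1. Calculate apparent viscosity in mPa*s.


eta = tau/gamma * 1000 = 2.6/476 * 1000 = 5.5 mPa*s

5.5


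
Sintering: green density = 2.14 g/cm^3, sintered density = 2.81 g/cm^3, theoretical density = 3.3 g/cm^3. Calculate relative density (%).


Relative = 2.81 / 3.3 * 100 = 85.2%

85.2


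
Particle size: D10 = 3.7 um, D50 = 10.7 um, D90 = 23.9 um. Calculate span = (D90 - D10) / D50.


Span = (23.9 - 3.7) / 10.7 = 20.2 / 10.7 = 1.888

1.888


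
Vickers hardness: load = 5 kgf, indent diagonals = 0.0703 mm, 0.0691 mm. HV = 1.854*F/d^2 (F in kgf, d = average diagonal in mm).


d_avg = (0.0703+0.0691)/2 = 0.0697 mm
HV = 1.854*5/0.0697^2 = 1908

1908


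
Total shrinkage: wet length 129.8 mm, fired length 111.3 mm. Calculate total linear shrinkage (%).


TS = (129.8 - 111.3) / 129.8 * 100 = 14.25%

14.25


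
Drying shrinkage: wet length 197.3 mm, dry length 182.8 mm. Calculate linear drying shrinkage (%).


DS = (197.3 - 182.8) / 197.3 * 100 = 7.35%

7.35


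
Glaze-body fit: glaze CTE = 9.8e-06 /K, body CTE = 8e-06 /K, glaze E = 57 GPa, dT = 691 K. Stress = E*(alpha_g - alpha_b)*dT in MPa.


Stress = 57*1000*(9.8e-06 - 8e-06)*691 = 70.9 MPa

70.9


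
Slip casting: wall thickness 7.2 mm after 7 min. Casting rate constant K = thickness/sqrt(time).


K = 7.2 / sqrt(7) = 7.2 / 2.6458 = 2.721 mm/min^0.5

2.721


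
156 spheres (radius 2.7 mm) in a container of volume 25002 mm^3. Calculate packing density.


V_sphere = 4/3*pi*2.7^3 = 82.448 mm^3
Total V = 156*82.448 = 12861.888 mm^3
PD = 12861.888 / 25002 = 0.514

0.514


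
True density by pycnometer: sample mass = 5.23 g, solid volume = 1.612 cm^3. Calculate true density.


TD = 5.23 / 1.612 = 3.244 g/cm^3

3.244


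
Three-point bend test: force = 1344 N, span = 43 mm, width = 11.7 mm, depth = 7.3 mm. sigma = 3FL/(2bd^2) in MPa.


sigma = 3*1344*43/(2*11.7*7.3^2) = 139.0 MPa

139.0


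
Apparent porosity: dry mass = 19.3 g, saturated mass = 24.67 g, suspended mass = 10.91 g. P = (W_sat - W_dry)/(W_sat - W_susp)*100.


P = (24.67 - 19.3) / (24.67 - 10.91) * 100 = 5.37 / 13.76 * 100 = 39.0%

39.0


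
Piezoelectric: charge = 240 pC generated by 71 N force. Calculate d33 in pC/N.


d33 = 240 / 71 = 3.4 pC/N

3.4


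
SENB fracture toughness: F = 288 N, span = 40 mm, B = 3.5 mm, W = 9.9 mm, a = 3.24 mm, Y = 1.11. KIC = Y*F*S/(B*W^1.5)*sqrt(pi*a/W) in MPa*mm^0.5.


KIC = 1.11*288*40/(3.5*9.9^1.5)*sqrt(pi*3.24/9.9) = 118.93

118.93


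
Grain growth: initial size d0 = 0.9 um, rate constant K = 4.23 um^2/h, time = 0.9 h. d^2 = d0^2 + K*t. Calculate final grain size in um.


d^2 = 0.9^2 + 4.23*0.9 = 4.617
d = sqrt(4.617) = 2.15 um

2.15


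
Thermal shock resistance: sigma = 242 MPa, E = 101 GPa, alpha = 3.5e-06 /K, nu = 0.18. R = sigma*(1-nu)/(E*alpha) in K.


R = 242*(1-0.18)/(101*1000*3.5e-06) = 561 K

561


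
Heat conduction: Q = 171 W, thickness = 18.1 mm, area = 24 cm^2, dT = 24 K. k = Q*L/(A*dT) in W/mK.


k = 171*18.1/1000/(24/10000*24) = 53.73 W/mK

53.73


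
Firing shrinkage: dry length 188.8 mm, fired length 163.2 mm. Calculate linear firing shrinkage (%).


FS = (188.8 - 163.2) / 188.8 * 100 = 13.56%

13.56


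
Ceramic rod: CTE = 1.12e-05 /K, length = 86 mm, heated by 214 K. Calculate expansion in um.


dL = 1.12e-05 * 86 * 214 * 1000 = 206.125 um

206.125


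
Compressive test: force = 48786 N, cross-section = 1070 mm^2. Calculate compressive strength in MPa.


CS = 48786 / 1070 = 45.6 MPa

45.6


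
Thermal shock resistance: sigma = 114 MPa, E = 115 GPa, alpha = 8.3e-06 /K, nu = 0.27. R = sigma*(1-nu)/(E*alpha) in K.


R = 114*(1-0.27)/(115*1000*8.3e-06) = 87 K

87


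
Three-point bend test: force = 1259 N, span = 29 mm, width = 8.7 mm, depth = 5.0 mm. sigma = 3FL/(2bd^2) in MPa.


sigma = 3*1259*29/(2*8.7*5.0^2) = 251.8 MPa

251.8


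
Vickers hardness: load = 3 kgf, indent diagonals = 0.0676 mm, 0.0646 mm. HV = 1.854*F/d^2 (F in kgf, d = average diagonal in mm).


d_avg = (0.0676+0.0646)/2 = 0.0661 mm
HV = 1.854*3/0.0661^2 = 1273

1273


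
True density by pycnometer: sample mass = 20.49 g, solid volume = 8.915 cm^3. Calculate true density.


TD = 20.49 / 8.915 = 2.298 g/cm^3

2.298


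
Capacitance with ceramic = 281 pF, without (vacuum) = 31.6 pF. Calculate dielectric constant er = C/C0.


er = 281 / 31.6 = 8.89

8.89


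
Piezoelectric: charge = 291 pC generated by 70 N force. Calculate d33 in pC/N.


d33 = 291 / 70 = 4.2 pC/N

4.2


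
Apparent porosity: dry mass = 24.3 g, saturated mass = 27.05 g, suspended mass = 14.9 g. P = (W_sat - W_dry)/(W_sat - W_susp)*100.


P = (27.05 - 24.3) / (27.05 - 14.9) * 100 = 2.75 / 12.15 * 100 = 22.6%

22.6


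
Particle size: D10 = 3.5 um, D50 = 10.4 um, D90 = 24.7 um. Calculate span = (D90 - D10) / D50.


Span = (24.7 - 3.5) / 10.4 = 21.2 / 10.4 = 2.038

2.038


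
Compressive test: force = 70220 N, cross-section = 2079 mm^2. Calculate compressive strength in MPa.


CS = 70220 / 2079 = 33.8 MPa

33.8


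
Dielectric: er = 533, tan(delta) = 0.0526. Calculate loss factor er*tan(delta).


Loss = 533 * 0.0526 = 28.036

28.036


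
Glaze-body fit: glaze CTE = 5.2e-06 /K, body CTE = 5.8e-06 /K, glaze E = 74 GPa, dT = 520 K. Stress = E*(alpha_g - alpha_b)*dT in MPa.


Stress = 74*1000*(5.2e-06 - 5.8e-06)*520 = -23.1 MPa

-23.1


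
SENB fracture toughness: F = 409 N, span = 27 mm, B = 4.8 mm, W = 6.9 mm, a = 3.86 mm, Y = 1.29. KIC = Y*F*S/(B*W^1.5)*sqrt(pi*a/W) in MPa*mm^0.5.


KIC = 1.29*409*27/(4.8*6.9^1.5)*sqrt(pi*3.86/6.9) = 217.07

217.07


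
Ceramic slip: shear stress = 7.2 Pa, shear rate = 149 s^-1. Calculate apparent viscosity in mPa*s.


eta = tau/gamma * 1000 = 7.2/149 * 1000 = 48.3 mPa*s

48.3


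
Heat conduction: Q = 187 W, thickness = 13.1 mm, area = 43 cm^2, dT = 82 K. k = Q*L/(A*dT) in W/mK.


k = 187*13.1/1000/(43/10000*82) = 6.95 W/mK

6.95


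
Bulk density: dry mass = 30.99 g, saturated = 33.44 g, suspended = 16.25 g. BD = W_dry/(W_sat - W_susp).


BD = 30.99 / (33.44 - 16.25) = 30.99 / 17.19 = 1.803 g/cm^3

1.803


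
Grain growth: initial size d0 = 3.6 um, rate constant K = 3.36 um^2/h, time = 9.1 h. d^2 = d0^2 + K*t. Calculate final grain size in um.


d^2 = 3.6^2 + 3.36*9.1 = 43.536
d = sqrt(43.536) = 6.6 um

6.6


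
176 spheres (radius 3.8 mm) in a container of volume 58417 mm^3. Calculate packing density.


V_sphere = 4/3*pi*3.8^3 = 229.8473 mm^3
Total V = 176*229.8473 = 40453.1248 mm^3
PD = 40453.1248 / 58417 = 0.692

0.692


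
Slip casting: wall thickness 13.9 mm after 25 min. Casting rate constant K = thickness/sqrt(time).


K = 13.9 / sqrt(25) = 13.9 / 5.0 = 2.78 mm/min^0.5

2.78


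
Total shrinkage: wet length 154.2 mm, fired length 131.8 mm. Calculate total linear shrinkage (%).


TS = (154.2 - 131.8) / 154.2 * 100 = 14.53%

14.53


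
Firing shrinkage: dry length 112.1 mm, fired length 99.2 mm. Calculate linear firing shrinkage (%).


FS = (112.1 - 99.2) / 112.1 * 100 = 11.51%

11.51


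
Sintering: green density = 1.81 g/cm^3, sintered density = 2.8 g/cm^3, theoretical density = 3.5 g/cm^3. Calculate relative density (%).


Relative = 2.8 / 3.5 * 100 = 80.0%

80.0


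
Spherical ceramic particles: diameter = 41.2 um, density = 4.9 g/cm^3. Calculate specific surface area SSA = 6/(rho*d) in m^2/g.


SSA = 6 / (4.9 * 41.2) = 0.03 m^2/g

0.03


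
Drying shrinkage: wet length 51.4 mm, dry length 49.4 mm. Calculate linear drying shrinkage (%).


DS = (51.4 - 49.4) / 51.4 * 100 = 3.89%

3.89


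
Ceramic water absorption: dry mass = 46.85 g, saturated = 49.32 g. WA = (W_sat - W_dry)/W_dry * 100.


WA = (49.32 - 46.85) / 46.85 * 100 = 5.27%

5.27


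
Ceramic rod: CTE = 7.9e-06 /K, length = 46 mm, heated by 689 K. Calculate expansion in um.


dL = 7.9e-06 * 46 * 689 * 1000 = 250.383 um

250.383


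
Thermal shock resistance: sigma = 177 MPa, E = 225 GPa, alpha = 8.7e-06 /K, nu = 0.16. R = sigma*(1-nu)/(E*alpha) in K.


R = 177*(1-0.16)/(225*1000*8.7e-06) = 76 K

76


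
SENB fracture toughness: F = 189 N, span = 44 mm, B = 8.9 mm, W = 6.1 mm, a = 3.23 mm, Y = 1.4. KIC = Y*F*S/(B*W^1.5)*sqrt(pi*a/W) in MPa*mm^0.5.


KIC = 1.4*189*44/(8.9*6.1^1.5)*sqrt(pi*3.23/6.1) = 111.99

111.99


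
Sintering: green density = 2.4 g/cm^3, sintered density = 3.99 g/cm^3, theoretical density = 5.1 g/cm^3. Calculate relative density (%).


Relative = 3.99 / 5.1 * 100 = 78.2%

78.2


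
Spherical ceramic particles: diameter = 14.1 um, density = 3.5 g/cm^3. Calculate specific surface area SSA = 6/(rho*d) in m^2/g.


SSA = 6 / (3.5 * 14.1) = 0.122 m^2/g

0.122


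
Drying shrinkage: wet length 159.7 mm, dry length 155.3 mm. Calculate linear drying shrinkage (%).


DS = (159.7 - 155.3) / 159.7 * 100 = 2.76%

2.76


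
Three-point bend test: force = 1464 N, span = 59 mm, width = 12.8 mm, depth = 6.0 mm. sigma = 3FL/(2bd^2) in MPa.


sigma = 3*1464*59/(2*12.8*6.0^2) = 281.2 MPa

281.2


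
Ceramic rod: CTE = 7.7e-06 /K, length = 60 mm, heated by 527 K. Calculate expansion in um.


dL = 7.7e-06 * 60 * 527 * 1000 = 243.474 um

243.474


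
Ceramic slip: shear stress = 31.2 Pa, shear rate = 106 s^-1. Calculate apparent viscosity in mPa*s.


eta = tau/gamma * 1000 = 31.2/106 * 1000 = 294.3 mPa*s

294.3


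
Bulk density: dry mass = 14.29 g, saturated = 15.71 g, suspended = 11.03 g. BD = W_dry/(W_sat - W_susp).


BD = 14.29 / (15.71 - 11.03) = 14.29 / 4.68 = 3.053 g/cm^3

3.053


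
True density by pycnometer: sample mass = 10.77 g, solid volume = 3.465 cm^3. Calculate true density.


TD = 10.77 / 3.465 = 3.108 g/cm^3

3.108


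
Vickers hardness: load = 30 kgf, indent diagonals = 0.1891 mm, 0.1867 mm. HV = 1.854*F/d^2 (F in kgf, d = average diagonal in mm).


d_avg = (0.1891+0.1867)/2 = 0.1879 mm
HV = 1.854*30/0.1879^2 = 1575

1575


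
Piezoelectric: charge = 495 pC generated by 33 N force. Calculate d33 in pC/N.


d33 = 495 / 33 = 15.0 pC/N

15.0


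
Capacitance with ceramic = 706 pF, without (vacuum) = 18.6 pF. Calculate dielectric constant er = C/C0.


er = 706 / 18.6 = 37.96

37.96


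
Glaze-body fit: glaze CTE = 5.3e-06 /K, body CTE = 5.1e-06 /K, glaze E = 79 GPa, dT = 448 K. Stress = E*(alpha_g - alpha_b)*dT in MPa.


Stress = 79*1000*(5.3e-06 - 5.1e-06)*448 = 7.1 MPa

7.1


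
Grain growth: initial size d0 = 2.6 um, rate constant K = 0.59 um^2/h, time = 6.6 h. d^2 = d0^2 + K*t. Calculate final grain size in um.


d^2 = 2.6^2 + 0.59*6.6 = 10.654
d = sqrt(10.654) = 3.26 um

3.26


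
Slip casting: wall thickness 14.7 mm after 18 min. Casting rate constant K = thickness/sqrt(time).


K = 14.7 / sqrt(18) = 14.7 / 4.2426 = 3.465 mm/min^0.5

3.465


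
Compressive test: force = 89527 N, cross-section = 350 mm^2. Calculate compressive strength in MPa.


CS = 89527 / 350 = 255.8 MPa

255.8


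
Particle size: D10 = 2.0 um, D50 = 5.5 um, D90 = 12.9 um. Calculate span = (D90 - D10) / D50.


Span = (12.9 - 2.0) / 5.5 = 10.9 / 5.5 = 1.982

1.982


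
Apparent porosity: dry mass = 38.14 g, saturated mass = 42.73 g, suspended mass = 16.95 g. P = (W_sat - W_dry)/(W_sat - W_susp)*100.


P = (42.73 - 38.14) / (42.73 - 16.95) * 100 = 4.59 / 25.78 * 100 = 17.8%

17.8


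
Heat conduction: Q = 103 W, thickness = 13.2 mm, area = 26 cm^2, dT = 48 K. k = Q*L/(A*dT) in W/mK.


k = 103*13.2/1000/(26/10000*48) = 10.89 W/mK

10.89


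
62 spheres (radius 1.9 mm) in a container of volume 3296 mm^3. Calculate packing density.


V_sphere = 4/3*pi*1.9^3 = 28.7309 mm^3
Total V = 62*28.7309 = 1781.3158 mm^3
PD = 1781.3158 / 3296 = 0.54

0.54
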